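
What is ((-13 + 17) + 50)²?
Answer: 2916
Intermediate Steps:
((-13 + 17) + 50)² = (4 + 50)² = 54² = 2916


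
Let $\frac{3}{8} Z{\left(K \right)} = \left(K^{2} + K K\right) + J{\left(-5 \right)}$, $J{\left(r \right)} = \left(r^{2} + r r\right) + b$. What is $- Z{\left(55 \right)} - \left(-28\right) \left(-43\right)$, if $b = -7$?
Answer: $-17452$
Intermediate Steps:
$J{\left(r \right)} = -7 + 2 r^{2}$ ($J{\left(r \right)} = \left(r^{2} + r r\right) - 7 = \left(r^{2} + r^{2}\right) - 7 = 2 r^{2} - 7 = -7 + 2 r^{2}$)
$Z{\left(K \right)} = \frac{344}{3} + \frac{16 K^{2}}{3}$ ($Z{\left(K \right)} = \frac{8 \left(\left(K^{2} + K K\right) - \left(7 - 2 \left(-5\right)^{2}\right)\right)}{3} = \frac{8 \left(\left(K^{2} + K^{2}\right) + \left(-7 + 2 \cdot 25\right)\right)}{3} = \frac{8 \left(2 K^{2} + \left(-7 + 50\right)\right)}{3} = \frac{8 \left(2 K^{2} + 43\right)}{3} = \frac{8 \left(43 + 2 K^{2}\right)}{3} = \frac{344}{3} + \frac{16 K^{2}}{3}$)
$- Z{\left(55 \right)} - \left(-28\right) \left(-43\right) = - (\frac{344}{3} + \frac{16 \cdot 55^{2}}{3}) - \left(-28\right) \left(-43\right) = - (\frac{344}{3} + \frac{16}{3} \cdot 3025) - 1204 = - (\frac{344}{3} + \frac{48400}{3}) - 1204 = \left(-1\right) 16248 - 1204 = -16248 - 1204 = -17452$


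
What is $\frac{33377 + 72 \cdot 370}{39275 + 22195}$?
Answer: $\frac{60017}{61470} \approx 0.97636$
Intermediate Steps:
$\frac{33377 + 72 \cdot 370}{39275 + 22195} = \frac{33377 + 26640}{61470} = 60017 \cdot \frac{1}{61470} = \frac{60017}{61470}$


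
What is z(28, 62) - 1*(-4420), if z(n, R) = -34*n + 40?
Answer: 3508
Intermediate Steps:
z(n, R) = 40 - 34*n
z(28, 62) - 1*(-4420) = (40 - 34*28) - 1*(-4420) = (40 - 952) + 4420 = -912 + 4420 = 3508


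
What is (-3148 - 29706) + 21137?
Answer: -11717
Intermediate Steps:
(-3148 - 29706) + 21137 = -32854 + 21137 = -11717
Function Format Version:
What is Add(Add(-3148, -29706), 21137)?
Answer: -11717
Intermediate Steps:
Add(Add(-3148, -29706), 21137) = Add(-32854, 21137) = -11717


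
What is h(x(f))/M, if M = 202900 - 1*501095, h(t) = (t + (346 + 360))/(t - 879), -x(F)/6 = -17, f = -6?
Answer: 808/231697515 ≈ 3.4873e-6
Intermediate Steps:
x(F) = 102 (x(F) = -6*(-17) = 102)
h(t) = (706 + t)/(-879 + t) (h(t) = (t + 706)/(-879 + t) = (706 + t)/(-879 + t))
M = -298195 (M = 202900 - 501095 = -298195)
h(x(f))/M = ((706 + 102)/(-879 + 102))/(-298195) = (808/(-777))*(-1/298195) = -1/777*808*(-1/298195) = -808/777*(-1/298195) = 808/231697515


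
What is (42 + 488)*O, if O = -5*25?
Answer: -66250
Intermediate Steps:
O = -125
(42 + 488)*O = (42 + 488)*(-125) = 530*(-125) = -66250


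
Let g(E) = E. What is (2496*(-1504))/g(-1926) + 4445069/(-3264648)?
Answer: 226793984347/116439112 ≈ 1947.7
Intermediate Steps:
(2496*(-1504))/g(-1926) + 4445069/(-3264648) = (2496*(-1504))/(-1926) + 4445069/(-3264648) = -3753984*(-1/1926) + 4445069*(-1/3264648) = 625664/321 - 4445069/3264648 = 226793984347/116439112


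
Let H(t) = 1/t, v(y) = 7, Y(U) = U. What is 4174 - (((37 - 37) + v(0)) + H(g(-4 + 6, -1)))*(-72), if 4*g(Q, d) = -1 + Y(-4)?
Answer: 23102/5 ≈ 4620.4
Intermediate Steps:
g(Q, d) = -5/4 (g(Q, d) = (-1 - 4)/4 = (1/4)*(-5) = -5/4)
H(t) = 1/t
4174 - (((37 - 37) + v(0)) + H(g(-4 + 6, -1)))*(-72) = 4174 - (((37 - 37) + 7) + 1/(-5/4))*(-72) = 4174 - ((0 + 7) - 4/5)*(-72) = 4174 - (7 - 4/5)*(-72) = 4174 - 31*(-72)/5 = 4174 - 1*(-2232/5) = 4174 + 2232/5 = 23102/5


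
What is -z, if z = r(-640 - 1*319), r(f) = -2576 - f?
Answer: 1617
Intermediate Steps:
z = -1617 (z = -2576 - (-640 - 1*319) = -2576 - (-640 - 319) = -2576 - 1*(-959) = -2576 + 959 = -1617)
-z = -1*(-1617) = 1617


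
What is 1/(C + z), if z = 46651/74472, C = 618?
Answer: 74472/46070347 ≈ 0.0016165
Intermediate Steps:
z = 46651/74472 (z = 46651*(1/74472) = 46651/74472 ≈ 0.62642)
1/(C + z) = 1/(618 + 46651/74472) = 1/(46070347/74472) = 74472/46070347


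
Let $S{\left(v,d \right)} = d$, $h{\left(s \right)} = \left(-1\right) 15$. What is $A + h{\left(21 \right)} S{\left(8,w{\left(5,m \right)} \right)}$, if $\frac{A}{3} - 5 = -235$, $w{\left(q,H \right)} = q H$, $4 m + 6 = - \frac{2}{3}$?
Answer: $-565$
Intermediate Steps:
$h{\left(s \right)} = -15$
$m = - \frac{5}{3}$ ($m = - \frac{3}{2} + \frac{\left(-2\right) \frac{1}{3}}{4} = - \frac{3}{2} + \frac{1}{4} \left(- \frac{2}{3}\right) = - \frac{3}{2} - \frac{1}{6} = - \frac{5}{3} \approx -1.6667$)
$w{\left(q,H \right)} = H q$
$A = -690$ ($A = 15 + 3 \left(-235\right) = 15 - 705 = -690$)
$A + h{\left(21 \right)} S{\left(8,w{\left(5,m \right)} \right)} = -690 - 15 \left(\left(- \frac{5}{3}\right) 5\right) = -690 - -125 = -690 + 125 = -565$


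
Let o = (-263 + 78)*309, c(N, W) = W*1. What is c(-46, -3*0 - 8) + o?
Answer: -57173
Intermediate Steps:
c(N, W) = W
o = -57165 (o = -185*309 = -57165)
c(-46, -3*0 - 8) + o = (-3*0 - 8) - 57165 = (0 - 8) - 57165 = -8 - 57165 = -57173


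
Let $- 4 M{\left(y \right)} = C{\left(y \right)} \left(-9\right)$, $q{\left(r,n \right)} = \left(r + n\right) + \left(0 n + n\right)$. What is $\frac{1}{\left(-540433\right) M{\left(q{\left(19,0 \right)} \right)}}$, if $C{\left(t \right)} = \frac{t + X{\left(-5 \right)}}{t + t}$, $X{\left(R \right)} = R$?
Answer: $- \frac{76}{34047279} \approx -2.2322 \cdot 10^{-6}$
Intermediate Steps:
$C{\left(t \right)} = \frac{-5 + t}{2 t}$ ($C{\left(t \right)} = \frac{t - 5}{t + t} = \frac{-5 + t}{2 t}$)
$q{\left(r,n \right)} = r + 2 n$ ($q{\left(r,n \right)} = \left(n + r\right) + \left(0 + n\right) = \left(n + r\right) + n = r + 2 n$)
$M{\left(y \right)} = \frac{9 \left(-5 + y\right)}{8 y}$ ($M{\left(y \right)} = - \frac{\frac{-5 + y}{2 y} \left(-9\right)}{4} = - \frac{\left(- \frac{9}{2}\right) \frac{1}{y} \left(-5 + y\right)}{4} = \frac{9 \left(-5 + y\right)}{8 y}$)
$\frac{1}{\left(-540433\right) M{\left(q{\left(19,0 \right)} \right)}} = \frac{1}{\left(-540433\right) \frac{9 \left(-5 + \left(19 + 2 \cdot 0\right)\right)}{8 \left(19 + 2 \cdot 0\right)}} = - \frac{1}{540433 \frac{9 \left(-5 + \left(19 + 0\right)\right)}{8 \left(19 + 0\right)}} = - \frac{1}{540433 \frac{9 \left(-5 + 19\right)}{8 \cdot 19}} = - \frac{1}{540433 \cdot \frac{9}{8} \cdot \frac{1}{19} \cdot 14} = - \frac{1}{540433 \cdot \frac{63}{76}} = \left(- \frac{1}{540433}\right) \frac{76}{63} = - \frac{76}{34047279}$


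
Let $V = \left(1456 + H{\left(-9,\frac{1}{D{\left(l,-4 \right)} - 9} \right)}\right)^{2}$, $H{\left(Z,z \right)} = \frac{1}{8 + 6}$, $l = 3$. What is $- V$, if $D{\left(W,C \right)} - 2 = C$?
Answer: $- \frac{415548225}{196} \approx -2.1201 \cdot 10^{6}$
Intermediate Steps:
$D{\left(W,C \right)} = 2 + C$
$H{\left(Z,z \right)} = \frac{1}{14}$
$V = \frac{415548225}{196}$ ($V = \left(1456 + \frac{1}{14}\right)^{2} = \left(\frac{20385}{14}\right)^{2} = \frac{415548225}{196} \approx 2.1201 \cdot 10^{6}$)
$- V = \left(-1\right) \frac{415548225}{196} = - \frac{415548225}{196}$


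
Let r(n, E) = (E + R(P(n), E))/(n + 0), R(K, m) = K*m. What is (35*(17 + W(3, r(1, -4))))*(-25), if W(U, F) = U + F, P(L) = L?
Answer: -10500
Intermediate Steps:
r(n, E) = (E + E*n)/n (r(n, E) = (E + n*E)/(n + 0) = (E + E*n)/n)
W(U, F) = F + U
(35*(17 + W(3, r(1, -4))))*(-25) = (35*(17 + ((-4 - 4/1) + 3)))*(-25) = (35*(17 + ((-4 - 4*1) + 3)))*(-25) = (35*(17 + ((-4 - 4) + 3)))*(-25) = (35*(17 + (-8 + 3)))*(-25) = (35*(17 - 5))*(-25) = (35*12)*(-25) = 420*(-25) = -10500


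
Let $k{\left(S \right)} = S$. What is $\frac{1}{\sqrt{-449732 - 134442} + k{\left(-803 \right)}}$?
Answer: $- \frac{803}{1228983} - \frac{i \sqrt{584174}}{1228983} \approx -0.00065339 - 0.00062191 i$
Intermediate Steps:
$\frac{1}{\sqrt{-449732 - 134442} + k{\left(-803 \right)}} = \frac{1}{\sqrt{-449732 - 134442} - 803} = \frac{1}{\sqrt{-584174} - 803} = \frac{1}{i \sqrt{584174} - 803} = \frac{1}{-803 + i \sqrt{584174}}$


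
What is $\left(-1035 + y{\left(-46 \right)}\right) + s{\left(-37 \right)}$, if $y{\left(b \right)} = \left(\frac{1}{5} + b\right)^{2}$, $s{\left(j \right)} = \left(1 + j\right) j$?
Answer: $\frac{59866}{25} \approx 2394.6$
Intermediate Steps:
$s{\left(j \right)} = j \left(1 + j\right)$
$y{\left(b \right)} = \left(\frac{1}{5} + b\right)^{2}$
$\left(-1035 + y{\left(-46 \right)}\right) + s{\left(-37 \right)} = \left(-1035 + \frac{\left(1 + 5 \left(-46\right)\right)^{2}}{25}\right) - 37 \left(1 - 37\right) = \left(-1035 + \frac{\left(1 - 230\right)^{2}}{25}\right) - -1332 = \left(-1035 + \frac{\left(-229\right)^{2}}{25}\right) + 1332 = \left(-1035 + \frac{1}{25} \cdot 52441\right) + 1332 = \left(-1035 + \frac{52441}{25}\right) + 1332 = \frac{26566}{25} + 1332 = \frac{59866}{25}$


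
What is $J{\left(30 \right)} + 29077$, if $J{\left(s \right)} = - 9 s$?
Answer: $28807$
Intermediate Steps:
$J{\left(30 \right)} + 29077 = \left(-9\right) 30 + 29077 = -270 + 29077 = 28807$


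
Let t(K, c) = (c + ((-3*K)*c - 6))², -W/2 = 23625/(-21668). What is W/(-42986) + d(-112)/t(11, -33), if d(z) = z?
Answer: -2793075671/18337344007500 ≈ -0.00015232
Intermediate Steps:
W = 23625/10834 (W = -47250/(-21668) = -47250*(-1)/21668 = -2*(-23625/21668) = 23625/10834 ≈ 2.1806)
t(K, c) = (-6 + c - 3*K*c)² (t(K, c) = (c + (-3*K*c - 6))² = (c + (-6 - 3*K*c))² = (-6 + c - 3*K*c)²)
W/(-42986) + d(-112)/t(11, -33) = (23625/10834)/(-42986) - 112/(6 - 1*(-33) + 3*11*(-33))² = (23625/10834)*(-1/42986) - 112/(6 + 33 - 1089)² = -23625/465710324 - 112/((-1050)²) = -23625/465710324 - 112/1102500 = -23625/465710324 - 112*1/1102500 = -23625/465710324 - 4/39375 = -2793075671/18337344007500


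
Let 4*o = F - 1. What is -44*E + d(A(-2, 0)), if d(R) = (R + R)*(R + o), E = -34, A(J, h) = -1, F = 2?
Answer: 2995/2 ≈ 1497.5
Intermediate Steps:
o = ¼ (o = (2 - 1)/4 = (¼)*1 = ¼ ≈ 0.25000)
d(R) = 2*R*(¼ + R) (d(R) = (R + R)*(R + ¼) = (2*R)*(¼ + R) = 2*R*(¼ + R))
-44*E + d(A(-2, 0)) = -44*(-34) + (½)*(-1)*(1 + 4*(-1)) = 1496 + (½)*(-1)*(1 - 4) = 1496 + (½)*(-1)*(-3) = 1496 + 3/2 = 2995/2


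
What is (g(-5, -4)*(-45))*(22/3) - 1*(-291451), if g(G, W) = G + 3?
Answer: 292111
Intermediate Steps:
g(G, W) = 3 + G
(g(-5, -4)*(-45))*(22/3) - 1*(-291451) = ((3 - 5)*(-45))*(22/3) - 1*(-291451) = (-2*(-45))*(22*(1/3)) + 291451 = 90*(22/3) + 291451 = 660 + 291451 = 292111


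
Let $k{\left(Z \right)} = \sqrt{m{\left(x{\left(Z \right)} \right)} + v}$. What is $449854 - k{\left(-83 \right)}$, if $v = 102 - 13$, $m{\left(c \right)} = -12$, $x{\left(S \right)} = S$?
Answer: $449854 - \sqrt{77} \approx 4.4985 \cdot 10^{5}$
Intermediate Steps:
$v = 89$ ($v = 102 + \left(-81 + 68\right) = 102 - 13 = 89$)
$k{\left(Z \right)} = \sqrt{77}$ ($k{\left(Z \right)} = \sqrt{-12 + 89} = \sqrt{77}$)
$449854 - k{\left(-83 \right)} = 449854 - \sqrt{77}$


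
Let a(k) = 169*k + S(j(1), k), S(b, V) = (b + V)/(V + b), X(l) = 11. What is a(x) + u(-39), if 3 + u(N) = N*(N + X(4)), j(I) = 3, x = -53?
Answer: -7867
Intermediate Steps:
u(N) = -3 + N*(11 + N) (u(N) = -3 + N*(N + 11) = -3 + N*(11 + N))
S(b, V) = 1 (S(b, V) = (V + b)/(V + b) = 1)
a(k) = 1 + 169*k (a(k) = 169*k + 1 = 1 + 169*k)
a(x) + u(-39) = (1 + 169*(-53)) + (-3 + (-39)² + 11*(-39)) = (1 - 8957) + (-3 + 1521 - 429) = -8956 + 1089 = -7867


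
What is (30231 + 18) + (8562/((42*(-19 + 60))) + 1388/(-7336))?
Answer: 2274902953/75194 ≈ 30254.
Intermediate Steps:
(30231 + 18) + (8562/((42*(-19 + 60))) + 1388/(-7336)) = 30249 + (8562/((42*41)) + 1388*(-1/7336)) = 30249 + (8562/1722 - 347/1834) = 30249 + (8562*(1/1722) - 347/1834) = 30249 + (1427/287 - 347/1834) = 30249 + 359647/75194 = 2274902953/75194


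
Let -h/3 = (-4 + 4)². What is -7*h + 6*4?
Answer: 24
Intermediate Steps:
h = 0 (h = -3*(-4 + 4)² = -3*0² = -3*0 = 0)
-7*h + 6*4 = -7*0 + 6*4 = 0 + 24 = 24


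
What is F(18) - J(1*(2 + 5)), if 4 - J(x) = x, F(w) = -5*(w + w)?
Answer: -177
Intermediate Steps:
F(w) = -10*w
J(x) = 4 - x
F(18) - J(1*(2 + 5)) = -10*18 - (4 - (2 + 5)) = -180 - (4 - 7) = -180 - 1*(-3) = -180 + 3 = -177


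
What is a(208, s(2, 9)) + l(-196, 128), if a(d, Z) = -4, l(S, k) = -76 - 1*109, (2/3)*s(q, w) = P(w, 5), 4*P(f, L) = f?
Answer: -189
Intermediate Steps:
P(f, L) = f/4
s(q, w) = 3*w/8 (s(q, w) = 3*(w/4)/2 = 3*w/8)
l(S, k) = -185 (l(S, k) = -76 - 109 = -185)
a(208, s(2, 9)) + l(-196, 128) = -4 - 185 = -189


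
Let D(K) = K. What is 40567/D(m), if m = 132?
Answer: 40567/132 ≈ 307.33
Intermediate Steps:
40567/D(m) = 40567/132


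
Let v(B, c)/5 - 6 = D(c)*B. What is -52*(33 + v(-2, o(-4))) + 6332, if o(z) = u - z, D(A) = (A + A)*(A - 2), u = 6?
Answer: 86256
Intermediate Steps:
D(A) = 2*A*(-2 + A) (D(A) = (2*A)*(-2 + A) = 2*A*(-2 + A))
o(z) = 6 - z
v(B, c) = 30 + 10*B*c*(-2 + c) (v(B, c) = 30 + 5*((2*c*(-2 + c))*B) = 30 + 5*(2*B*c*(-2 + c)) = 30 + 10*B*c*(-2 + c))
-52*(33 + v(-2, o(-4))) + 6332 = -52*(33 + (30 + 10*(-2)*(6 - 1*(-4))*(-2 + (6 - 1*(-4))))) + 6332 = -52*(33 + (30 + 10*(-2)*(6 + 4)*(-2 + (6 + 4)))) + 6332 = -52*(33 + (30 + 10*(-2)*10*(-2 + 10))) + 6332 = -52*(33 + (30 + 10*(-2)*10*8)) + 6332 = -52*(33 + (30 - 1600)) + 6332 = -52*(33 - 1570) + 6332 = -52*(-1537) + 6332 = 79924 + 6332 = 86256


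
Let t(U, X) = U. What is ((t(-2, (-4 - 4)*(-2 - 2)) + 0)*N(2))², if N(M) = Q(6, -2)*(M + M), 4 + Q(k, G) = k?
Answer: 256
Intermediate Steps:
Q(k, G) = -4 + k
N(M) = 4*M (N(M) = (-4 + 6)*(M + M) = 2*(2*M) = 4*M)
((t(-2, (-4 - 4)*(-2 - 2)) + 0)*N(2))² = ((-2 + 0)*(4*2))² = (-2*8)² = (-16)² = 256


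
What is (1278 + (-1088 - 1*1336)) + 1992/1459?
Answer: -1670022/1459 ≈ -1144.6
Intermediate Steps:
(1278 + (-1088 - 1*1336)) + 1992/1459 = (1278 + (-1088 - 1336)) + 1992*(1/1459) = (1278 - 2424) + 1992/1459 = -1146 + 1992/1459 = -1670022/1459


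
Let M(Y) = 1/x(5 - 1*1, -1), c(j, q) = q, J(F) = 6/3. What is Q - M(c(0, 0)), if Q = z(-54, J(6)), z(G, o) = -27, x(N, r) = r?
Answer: -26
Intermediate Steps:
J(F) = 2 (J(F) = 6*(1/3) = 2)
Q = -27
M(Y) = -1 (M(Y) = 1/(-1) = -1)
Q - M(c(0, 0)) = -27 - 1*(-1) = -27 + 1 = -26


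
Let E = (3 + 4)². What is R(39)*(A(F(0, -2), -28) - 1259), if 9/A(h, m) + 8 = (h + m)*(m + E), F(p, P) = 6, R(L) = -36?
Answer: 10651302/235 ≈ 45325.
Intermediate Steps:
E = 49 (E = 7² = 49)
A(h, m) = 9/(-8 + (49 + m)*(h + m)) (A(h, m) = 9/(-8 + (h + m)*(m + 49)) = 9/(-8 + (h + m)*(49 + m)) = 9/(-8 + (49 + m)*(h + m)))
R(39)*(A(F(0, -2), -28) - 1259) = -36*(9/(-8 + (-28)² + 49*6 + 49*(-28) + 6*(-28)) - 1259) = -36*(9/(-8 + 784 + 294 - 1372 - 168) - 1259) = -36*(9/(-470) - 1259) = -36*(9*(-1/470) - 1259) = -36*(-9/470 - 1259) = -36*(-591739/470) = 10651302/235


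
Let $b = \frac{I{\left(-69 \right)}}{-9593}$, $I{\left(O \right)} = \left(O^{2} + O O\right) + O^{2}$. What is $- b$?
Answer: $\frac{14283}{9593} \approx 1.4889$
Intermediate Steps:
$I{\left(O \right)} = 3 O^{2}$ ($I{\left(O \right)} = \left(O^{2} + O^{2}\right) + O^{2} = 2 O^{2} + O^{2} = 3 O^{2}$)
$b = - \frac{14283}{9593}$ ($b = \frac{3 \left(-69\right)^{2}}{-9593} = 3 \cdot 4761 \left(- \frac{1}{9593}\right) = 14283 \left(- \frac{1}{9593}\right) = - \frac{14283}{9593} \approx -1.4889$)
$- b = \left(-1\right) \left(- \frac{14283}{9593}\right) = \frac{14283}{9593}$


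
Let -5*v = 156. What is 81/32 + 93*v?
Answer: -463851/160 ≈ -2899.1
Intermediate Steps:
v = -156/5 (v = -⅕*156 = -156/5 ≈ -31.200)
81/32 + 93*v = 81/32 + 93*(-156/5) = 81*(1/32) - 14508/5 = 81/32 - 14508/5 = -463851/160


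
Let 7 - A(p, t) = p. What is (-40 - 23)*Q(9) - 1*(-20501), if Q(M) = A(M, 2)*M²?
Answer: 30707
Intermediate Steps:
A(p, t) = 7 - p
Q(M) = M²*(7 - M) (Q(M) = (7 - M)*M² = M²*(7 - M))
(-40 - 23)*Q(9) - 1*(-20501) = (-40 - 23)*(9²*(7 - 1*9)) - 1*(-20501) = -5103*(7 - 9) + 20501 = -5103*(-2) + 20501 = -63*(-162) + 20501 = 10206 + 20501 = 30707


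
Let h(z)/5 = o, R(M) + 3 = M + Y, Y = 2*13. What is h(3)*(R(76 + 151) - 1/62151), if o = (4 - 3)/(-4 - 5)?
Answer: -77688745/559359 ≈ -138.89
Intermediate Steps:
Y = 26
R(M) = 23 + M (R(M) = -3 + (M + 26) = -3 + (26 + M) = 23 + M)
o = -1/9 (o = 1/(-9) = 1*(-1/9) = -1/9 ≈ -0.11111)
h(z) = -5/9 (h(z) = 5*(-1/9) = -5/9)
h(3)*(R(76 + 151) - 1/62151) = -5*((23 + (76 + 151)) - 1/62151)/9 = -5*((23 + 227) - 1*1/62151)/9 = -5*(250 - 1/62151)/9 = -5/9*15537749/62151 = -77688745/559359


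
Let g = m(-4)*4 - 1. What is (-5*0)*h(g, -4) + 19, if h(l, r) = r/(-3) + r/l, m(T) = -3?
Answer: 19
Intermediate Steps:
g = -13 (g = -3*4 - 1 = -12 - 1 = -13)
h(l, r) = -r/3 + r/l (h(l, r) = r*(-1/3) + r/l = -r/3 + r/l)
(-5*0)*h(g, -4) + 19 = (-5*0)*(-1/3*(-4) - 4/(-13)) + 19 = 0*(4/3 - 4*(-1/13)) + 19 = 0*(4/3 + 4/13) + 19 = 0*(64/39) + 19 = 0 + 19 = 19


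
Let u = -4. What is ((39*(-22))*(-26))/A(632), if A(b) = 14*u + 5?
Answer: -7436/17 ≈ -437.41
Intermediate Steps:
A(b) = -51 (A(b) = 14*(-4) + 5 = -56 + 5 = -51)
((39*(-22))*(-26))/A(632) = ((39*(-22))*(-26))/(-51) = -858*(-26)*(-1/51) = 22308*(-1/51) = -7436/17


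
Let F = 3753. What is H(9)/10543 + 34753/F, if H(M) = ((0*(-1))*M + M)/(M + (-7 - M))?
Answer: 2564772376/276975153 ≈ 9.2599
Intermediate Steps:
H(M) = -M/7 (H(M) = (0*M + M)/(-7) = (0 + M)*(-1/7) = M*(-1/7) = -M/7)
H(9)/10543 + 34753/F = -1/7*9/10543 + 34753/3753 = -9/7*1/10543 + 34753*(1/3753) = -9/73801 + 34753/3753 = 2564772376/276975153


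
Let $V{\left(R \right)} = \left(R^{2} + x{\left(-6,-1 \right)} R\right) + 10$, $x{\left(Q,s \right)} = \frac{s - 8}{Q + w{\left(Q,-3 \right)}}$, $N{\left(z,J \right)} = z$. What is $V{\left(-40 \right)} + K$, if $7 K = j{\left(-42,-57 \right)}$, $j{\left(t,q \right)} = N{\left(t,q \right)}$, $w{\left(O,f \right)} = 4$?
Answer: $1424$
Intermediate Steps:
$j{\left(t,q \right)} = t$
$x{\left(Q,s \right)} = \frac{-8 + s}{4 + Q}$ ($x{\left(Q,s \right)} = \frac{s - 8}{Q + 4} = \frac{-8 + s}{4 + Q}$)
$K = -6$ ($K = \frac{1}{7} \left(-42\right) = -6$)
$V{\left(R \right)} = 10 + R^{2} + \frac{9 R}{2}$ ($V{\left(R \right)} = \left(R^{2} + \frac{-8 - 1}{4 - 6} R\right) + 10 = \left(R^{2} + \frac{1}{-2} \left(-9\right) R\right) + 10 = \left(R^{2} + \left(- \frac{1}{2}\right) \left(-9\right) R\right) + 10 = \left(R^{2} + \frac{9 R}{2}\right) + 10 = 10 + R^{2} + \frac{9 R}{2}$)
$V{\left(-40 \right)} + K = \left(10 + \left(-40\right)^{2} + \frac{9}{2} \left(-40\right)\right) - 6 = \left(10 + 1600 - 180\right) - 6 = 1430 - 6 = 1424$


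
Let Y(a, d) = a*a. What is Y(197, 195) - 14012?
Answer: 24797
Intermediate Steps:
Y(a, d) = a**2
Y(197, 195) - 14012 = 197**2 - 14012 = 38809 - 14012 = 24797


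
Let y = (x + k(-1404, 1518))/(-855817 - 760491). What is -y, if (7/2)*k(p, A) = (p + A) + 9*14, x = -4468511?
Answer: -845381/305788 ≈ -2.7646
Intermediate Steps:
k(p, A) = 36 + 2*A/7 + 2*p/7 (k(p, A) = 2*((p + A) + 9*14)/7 = 2*((A + p) + 126)/7 = 2*(126 + A + p)/7 = 36 + 2*A/7 + 2*p/7)
y = 845381/305788 (y = (-4468511 + (36 + (2/7)*1518 + (2/7)*(-1404)))/(-855817 - 760491) = (-4468511 + (36 + 3036/7 - 2808/7))/(-1616308) = (-4468511 + 480/7)*(-1/1616308) = -31279097/7*(-1/1616308) = 845381/305788 ≈ 2.7646)
-y = -1*845381/305788 = -845381/305788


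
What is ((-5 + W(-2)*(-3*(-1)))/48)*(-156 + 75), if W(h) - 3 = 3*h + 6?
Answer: -27/4 ≈ -6.7500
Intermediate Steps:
W(h) = 9 + 3*h (W(h) = 3 + (3*h + 6) = 3 + (6 + 3*h) = 9 + 3*h)
((-5 + W(-2)*(-3*(-1)))/48)*(-156 + 75) = ((-5 + (9 + 3*(-2))*(-3*(-1)))/48)*(-156 + 75) = ((-5 + (9 - 6)*3)*(1/48))*(-81) = ((-5 + 3*3)*(1/48))*(-81) = ((-5 + 9)*(1/48))*(-81) = (4*(1/48))*(-81) = (1/12)*(-81) = -27/4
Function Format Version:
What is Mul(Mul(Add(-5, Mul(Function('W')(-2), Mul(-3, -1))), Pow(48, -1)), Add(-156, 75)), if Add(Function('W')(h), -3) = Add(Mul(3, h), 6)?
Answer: Rational(-27, 4) ≈ -6.7500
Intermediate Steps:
Function('W')(h) = Add(9, Mul(3, h)) (Function('W')(h) = Add(3, Add(Mul(3, h), 6)) = Add(3, Add(6, Mul(3, h))) = Add(9, Mul(3, h)))
Mul(Mul(Add(-5, Mul(Function('W')(-2), Mul(-3, -1))), Pow(48, -1)), Add(-156, 75)) = Mul(Mul(Add(-5, Mul(Add(9, Mul(3, -2)), Mul(-3, -1))), Pow(48, -1)), Add(-156, 75)) = Mul(Mul(Add(-5, Mul(Add(9, -6), 3)), Rational(1, 48)), -81) = Mul(Mul(Add(-5, Mul(3, 3)), Rational(1, 48)), -81) = Mul(Mul(Add(-5, 9), Rational(1, 48)), -81) = Mul(Mul(4, Rational(1, 48)), -81) = Mul(Rational(1, 12), -81) = Rational(-27, 4)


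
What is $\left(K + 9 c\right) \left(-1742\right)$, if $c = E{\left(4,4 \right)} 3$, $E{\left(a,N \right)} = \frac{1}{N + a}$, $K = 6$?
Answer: $- \frac{65325}{4} \approx -16331.0$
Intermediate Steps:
$c = \frac{3}{8}$ ($c = \frac{1}{4 + 4} \cdot 3 = \frac{1}{8} \cdot 3 = \frac{3}{8} \approx 0.375$)
$\left(K + 9 c\right) \left(-1742\right) = \left(6 + 9 \cdot \frac{3}{8}\right) \left(-1742\right) = \left(6 + \frac{27}{8}\right) \left(-1742\right) = \frac{75}{8} \left(-1742\right) = - \frac{65325}{4}$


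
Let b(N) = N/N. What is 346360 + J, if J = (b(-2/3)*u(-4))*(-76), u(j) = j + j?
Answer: 346968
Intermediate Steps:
u(j) = 2*j
b(N) = 1
J = 608 (J = (1*(2*(-4)))*(-76) = (1*(-8))*(-76) = -8*(-76) = 608)
346360 + J = 346360 + 608 = 346968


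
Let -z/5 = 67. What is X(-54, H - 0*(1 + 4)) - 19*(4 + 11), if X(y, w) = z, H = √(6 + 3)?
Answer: -620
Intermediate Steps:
z = -335 (z = -5*67 = -335)
H = 3 (H = √9 = 3)
X(y, w) = -335
X(-54, H - 0*(1 + 4)) - 19*(4 + 11) = -335 - 19*(4 + 11) = -335 - 19*15 = -335 - 1*285 = -335 - 285 = -620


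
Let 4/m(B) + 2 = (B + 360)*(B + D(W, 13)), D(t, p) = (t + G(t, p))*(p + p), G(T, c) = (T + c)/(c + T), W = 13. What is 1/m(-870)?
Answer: 129029/2 ≈ 64515.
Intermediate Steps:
G(T, c) = 1 (G(T, c) = (T + c)/(T + c) = 1)
D(t, p) = 2*p*(1 + t) (D(t, p) = (t + 1)*(p + p) = (1 + t)*(2*p) = 2*p*(1 + t))
m(B) = 4/(-2 + (360 + B)*(364 + B)) (m(B) = 4/(-2 + (B + 360)*(B + 2*13*(1 + 13))) = 4/(-2 + (360 + B)*(B + 2*13*14)) = 4/(-2 + (360 + B)*(B + 364)) = 4/(-2 + (360 + B)*(364 + B)))
1/m(-870) = 1/(4/(131038 + (-870)² + 724*(-870))) = 1/(4/(131038 + 756900 - 629880)) = 1/(4/258058) = 1/(4*(1/258058)) = 1/(2/129029) = 129029/2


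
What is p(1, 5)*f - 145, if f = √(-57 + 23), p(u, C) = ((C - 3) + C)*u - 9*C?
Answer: -145 - 38*I*√34 ≈ -145.0 - 221.58*I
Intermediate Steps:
p(u, C) = -9*C + u*(-3 + 2*C) (p(u, C) = ((-3 + C) + C)*u - 9*C = (-3 + 2*C)*u - 9*C = u*(-3 + 2*C) - 9*C = -9*C + u*(-3 + 2*C))
f = I*√34 (f = √(-34) = I*√34 ≈ 5.8309*I)
p(1, 5)*f - 145 = (-9*5 - 3*1 + 2*5*1)*(I*√34) - 145 = (-45 - 3 + 10)*(I*√34) - 145 = -38*I*√34 - 145 = -145 - 38*I*√34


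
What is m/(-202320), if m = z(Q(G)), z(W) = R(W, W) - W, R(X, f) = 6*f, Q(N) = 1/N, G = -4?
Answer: 1/161856 ≈ 6.1783e-6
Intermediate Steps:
z(W) = 5*W (z(W) = 6*W - W = 5*W)
m = -5/4 (m = 5/(-4) = 5*(-1/4) = -5/4 ≈ -1.2500)
m/(-202320) = -5/4/(-202320) = -5/4*(-1/202320) = 1/161856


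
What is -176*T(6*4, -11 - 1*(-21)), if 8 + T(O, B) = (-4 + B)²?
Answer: -4928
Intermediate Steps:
T(O, B) = -8 + (-4 + B)²
-176*T(6*4, -11 - 1*(-21)) = -176*(-8 + (-4 + (-11 - 1*(-21)))²) = -176*(-8 + (-4 + (-11 + 21))²) = -176*(-8 + (-4 + 10)²) = -176*(-8 + 6²) = -176*(-8 + 36) = -176*28 = -4928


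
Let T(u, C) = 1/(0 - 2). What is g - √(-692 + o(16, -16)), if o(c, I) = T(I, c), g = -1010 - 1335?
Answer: -2345 - I*√2770/2 ≈ -2345.0 - 26.315*I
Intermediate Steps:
g = -2345
T(u, C) = -½ (T(u, C) = 1/(-2) = -½)
o(c, I) = -½
g - √(-692 + o(16, -16)) = -2345 - √(-692 - ½) = -2345 - √(-1385/2) = -2345 - I*√2770/2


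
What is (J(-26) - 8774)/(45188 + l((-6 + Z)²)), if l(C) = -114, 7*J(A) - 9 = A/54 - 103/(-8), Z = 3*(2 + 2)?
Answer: -13261667/68151888 ≈ -0.19459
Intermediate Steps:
Z = 12 (Z = 3*4 = 12)
J(A) = 25/8 + A/378 (J(A) = 9/7 + (A/54 - 103/(-8))/7 = 9/7 + (A*(1/54) - 103*(-⅛))/7 = 9/7 + (A/54 + 103/8)/7 = 9/7 + (103/8 + A/54)/7 = 9/7 + (103/56 + A/378) = 25/8 + A/378)
(J(-26) - 8774)/(45188 + l((-6 + Z)²)) = ((25/8 + (1/378)*(-26)) - 8774)/(45188 - 114) = ((25/8 - 13/189) - 8774)/45074 = (4621/1512 - 8774)*(1/45074) = -13261667/1512*1/45074 = -13261667/68151888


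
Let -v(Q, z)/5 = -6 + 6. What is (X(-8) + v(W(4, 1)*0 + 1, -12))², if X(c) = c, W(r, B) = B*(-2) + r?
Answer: 64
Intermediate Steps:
W(r, B) = r - 2*B (W(r, B) = -2*B + r = r - 2*B)
v(Q, z) = 0 (v(Q, z) = -5*(-6 + 6) = -5*0 = 0)
(X(-8) + v(W(4, 1)*0 + 1, -12))² = (-8 + 0)² = (-8)² = 64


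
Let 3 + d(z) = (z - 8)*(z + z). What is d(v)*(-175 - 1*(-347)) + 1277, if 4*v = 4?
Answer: -1647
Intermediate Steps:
v = 1 (v = (¼)*4 = 1)
d(z) = -3 + 2*z*(-8 + z) (d(z) = -3 + (z - 8)*(z + z) = -3 + (-8 + z)*(2*z) = -3 + 2*z*(-8 + z))
d(v)*(-175 - 1*(-347)) + 1277 = (-3 - 16*1 + 2*1²)*(-175 - 1*(-347)) + 1277 = (-3 - 16 + 2*1)*(-175 + 347) + 1277 = (-3 - 16 + 2)*172 + 1277 = -17*172 + 1277 = -2924 + 1277 = -1647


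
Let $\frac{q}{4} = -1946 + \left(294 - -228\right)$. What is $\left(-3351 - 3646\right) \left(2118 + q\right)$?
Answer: $25035266$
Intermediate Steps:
$q = -5696$ ($q = 4 \left(-1946 + \left(294 - -228\right)\right) = 4 \left(-1946 + \left(294 + 228\right)\right) = 4 \left(-1946 + 522\right) = 4 \left(-1424\right) = -5696$)
$\left(-3351 - 3646\right) \left(2118 + q\right) = \left(-3351 - 3646\right) \left(2118 - 5696\right) = \left(-6997\right) \left(-3578\right) = 25035266$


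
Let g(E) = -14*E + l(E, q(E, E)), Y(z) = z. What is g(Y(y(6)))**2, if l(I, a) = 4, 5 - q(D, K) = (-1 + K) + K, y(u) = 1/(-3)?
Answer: 676/9 ≈ 75.111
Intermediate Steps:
y(u) = -1/3
q(D, K) = 6 - 2*K (q(D, K) = 5 - ((-1 + K) + K) = 5 - (-1 + 2*K) = 5 + (1 - 2*K) = 6 - 2*K)
g(E) = 4 - 14*E (g(E) = -14*E + 4 = 4 - 14*E)
g(Y(y(6)))**2 = (4 - 14*(-1/3))**2 = (4 + 14/3)**2 = (26/3)**2 = 676/9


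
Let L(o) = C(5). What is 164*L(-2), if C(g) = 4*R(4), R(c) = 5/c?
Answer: 820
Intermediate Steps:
C(g) = 5 (C(g) = 4*(5/4) = 5)
L(o) = 5
164*L(-2) = 164*5 = 820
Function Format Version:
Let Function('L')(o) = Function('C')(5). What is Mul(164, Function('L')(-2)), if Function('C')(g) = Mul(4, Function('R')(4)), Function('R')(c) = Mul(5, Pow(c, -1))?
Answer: 820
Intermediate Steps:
Function('C')(g) = 5 (Function('C')(g) = Mul(4, Mul(5, Pow(4, -1))) = Mul(4, Mul(5, Rational(1, 4))) = Mul(4, Rational(5, 4)) = 5)
Function('L')(o) = 5
Mul(164, Function('L')(-2)) = Mul(164, 5) = 820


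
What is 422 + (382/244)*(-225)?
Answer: 8509/122 ≈ 69.746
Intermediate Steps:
422 + (382/244)*(-225) = 422 + (382*(1/244))*(-225) = 422 + (191/122)*(-225) = 422 - 42975/122 = 8509/122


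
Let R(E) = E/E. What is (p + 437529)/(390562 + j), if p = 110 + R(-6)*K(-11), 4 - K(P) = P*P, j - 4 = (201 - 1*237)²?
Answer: 218761/195931 ≈ 1.1165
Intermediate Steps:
j = 1300 (j = 4 + (201 - 1*237)² = 4 + (201 - 237)² = 4 + (-36)² = 4 + 1296 = 1300)
K(P) = 4 - P² (K(P) = 4 - P*P = 4 - P²)
R(E) = 1
p = -7 (p = 110 + 1*(4 - 1*(-11)²) = 110 + 1*(4 - 1*121) = 110 + 1*(4 - 121) = 110 + 1*(-117) = 110 - 117 = -7)
(p + 437529)/(390562 + j) = (-7 + 437529)/(390562 + 1300) = 437522/391862 = 437522*(1/391862) = 218761/195931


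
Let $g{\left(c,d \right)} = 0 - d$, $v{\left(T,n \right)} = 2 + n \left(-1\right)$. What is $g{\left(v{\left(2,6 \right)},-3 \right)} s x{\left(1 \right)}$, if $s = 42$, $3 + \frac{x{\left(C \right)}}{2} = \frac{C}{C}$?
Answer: $-504$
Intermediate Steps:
$v{\left(T,n \right)} = 2 - n$
$x{\left(C \right)} = -4$ ($x{\left(C \right)} = -6 + 2 \frac{C}{C} = -6 + 2 \cdot 1 = -6 + 2 = -4$)
$g{\left(c,d \right)} = - d$
$g{\left(v{\left(2,6 \right)},-3 \right)} s x{\left(1 \right)} = \left(-1\right) \left(-3\right) 42 \left(-4\right) = 3 \cdot 42 \left(-4\right) = 126 \left(-4\right) = -504$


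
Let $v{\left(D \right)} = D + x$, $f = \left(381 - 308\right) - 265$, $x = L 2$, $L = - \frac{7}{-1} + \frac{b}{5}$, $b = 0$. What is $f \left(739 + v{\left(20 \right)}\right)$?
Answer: $-148416$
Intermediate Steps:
$L = 7$ ($L = - \frac{7}{-1} + \frac{0}{5} = \left(-7\right) \left(-1\right) + 0 \cdot \frac{1}{5} = 7 + 0 = 7$)
$x = 14$ ($x = 7 \cdot 2 = 14$)
$f = -192$ ($f = 73 - 265 = -192$)
$v{\left(D \right)} = 14 + D$ ($v{\left(D \right)} = D + 14 = 14 + D$)
$f \left(739 + v{\left(20 \right)}\right) = - 192 \left(739 + \left(14 + 20\right)\right) = - 192 \left(739 + 34\right) = \left(-192\right) 773 = -148416$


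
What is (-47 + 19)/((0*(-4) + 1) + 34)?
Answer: -⅘ ≈ -0.80000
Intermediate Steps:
(-47 + 19)/((0*(-4) + 1) + 34) = -28/((0 + 1) + 34) = -28/(1 + 34) = -28/35 = -28*1/35 = -⅘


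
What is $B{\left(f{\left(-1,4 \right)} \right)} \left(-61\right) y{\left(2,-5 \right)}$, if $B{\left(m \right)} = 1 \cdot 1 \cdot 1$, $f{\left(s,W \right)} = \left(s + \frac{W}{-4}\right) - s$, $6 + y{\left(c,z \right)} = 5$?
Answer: $61$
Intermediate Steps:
$y{\left(c,z \right)} = -1$ ($y{\left(c,z \right)} = -6 + 5 = -1$)
$f{\left(s,W \right)} = - \frac{W}{4}$ ($f{\left(s,W \right)} = \left(s + W \left(- \frac{1}{4}\right)\right) - s = \left(s - \frac{W}{4}\right) - s = - \frac{W}{4}$)
$B{\left(m \right)} = 1$ ($B{\left(m \right)} = 1 \cdot 1 = 1$)
$B{\left(f{\left(-1,4 \right)} \right)} \left(-61\right) y{\left(2,-5 \right)} = 1 \left(-61\right) \left(-1\right) = \left(-61\right) \left(-1\right) = 61$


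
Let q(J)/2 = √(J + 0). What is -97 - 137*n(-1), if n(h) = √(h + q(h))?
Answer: -97 - 137*√(-1 + 2*I) ≈ -204.7 - 174.27*I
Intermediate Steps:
q(J) = 2*√J (q(J) = 2*√(J + 0) = 2*√J)
n(h) = √(h + 2*√h)
-97 - 137*n(-1) = -97 - 137*√(-1 + 2*√(-1)) = -97 - 137*√(-1 + 2*I)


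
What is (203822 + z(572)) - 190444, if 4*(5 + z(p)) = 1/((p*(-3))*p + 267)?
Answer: 52490897219/3925140 ≈ 13373.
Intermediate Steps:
z(p) = -5 + 1/(4*(267 - 3*p²)) (z(p) = -5 + 1/(4*((p*(-3))*p + 267)) = -5 + 1/(4*((-3*p)*p + 267)) = -5 + 1/(4*(-3*p² + 267)) = -5 + 1/(4*(267 - 3*p²)))
(203822 + z(572)) - 190444 = (203822 + (5339 - 60*572²)/(12*(-89 + 572²))) - 190444 = (203822 + (5339 - 60*327184)/(12*(-89 + 327184))) - 190444 = (203822 + (1/12)*(5339 - 19631040)/327095) - 190444 = (203822 + (1/12)*(1/327095)*(-19625701)) - 190444 = (203822 - 19625701/3925140) - 190444 = 800010259379/3925140 - 190444 = 52490897219/3925140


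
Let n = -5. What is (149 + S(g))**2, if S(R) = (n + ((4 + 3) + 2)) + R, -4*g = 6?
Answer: 91809/4 ≈ 22952.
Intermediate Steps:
g = -3/2 (g = -1/4*6 = -3/2 ≈ -1.5000)
S(R) = 4 + R (S(R) = (-5 + ((4 + 3) + 2)) + R = (-5 + (7 + 2)) + R = (-5 + 9) + R = 4 + R)
(149 + S(g))**2 = (149 + (4 - 3/2))**2 = (149 + 5/2)**2 = (303/2)**2 = 91809/4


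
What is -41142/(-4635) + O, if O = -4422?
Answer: -6818276/1545 ≈ -4413.1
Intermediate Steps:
-41142/(-4635) + O = -41142/(-4635) - 4422 = -41142*(-1/4635) - 4422 = 13714/1545 - 4422 = -6818276/1545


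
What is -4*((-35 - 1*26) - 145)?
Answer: 824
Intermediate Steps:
-4*((-35 - 1*26) - 145) = -4*((-35 - 26) - 145) = -4*(-61 - 145) = -4*(-206) = 824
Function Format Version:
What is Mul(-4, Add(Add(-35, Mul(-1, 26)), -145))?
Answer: 824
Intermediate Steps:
Mul(-4, Add(Add(-35, Mul(-1, 26)), -145)) = Mul(-4, Add(Add(-35, -26), -145)) = Mul(-4, Add(-61, -145)) = Mul(-4, -206) = 824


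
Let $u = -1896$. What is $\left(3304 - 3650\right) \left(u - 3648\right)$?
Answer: $1918224$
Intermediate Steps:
$\left(3304 - 3650\right) \left(u - 3648\right) = \left(3304 - 3650\right) \left(-1896 - 3648\right) = \left(-346\right) \left(-5544\right) = 1918224$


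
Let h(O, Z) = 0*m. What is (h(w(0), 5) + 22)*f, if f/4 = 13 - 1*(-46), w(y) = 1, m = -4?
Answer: 5192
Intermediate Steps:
h(O, Z) = 0 (h(O, Z) = 0*(-4) = 0)
f = 236 (f = 4*(13 - 1*(-46)) = 4*(13 + 46) = 4*59 = 236)
(h(w(0), 5) + 22)*f = (0 + 22)*236 = 22*236 = 5192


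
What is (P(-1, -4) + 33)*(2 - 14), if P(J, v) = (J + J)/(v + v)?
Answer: -399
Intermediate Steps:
P(J, v) = J/v (P(J, v) = (2*J)/((2*v)) = (2*J)*(1/(2*v)) = J/v)
(P(-1, -4) + 33)*(2 - 14) = (-1/(-4) + 33)*(2 - 14) = (-1*(-¼) + 33)*(-12) = (¼ + 33)*(-12) = (133/4)*(-12) = -399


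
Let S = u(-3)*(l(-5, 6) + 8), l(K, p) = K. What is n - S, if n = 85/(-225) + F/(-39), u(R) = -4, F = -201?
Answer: 9814/585 ≈ 16.776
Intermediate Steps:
n = 2794/585 (n = 85/(-225) - 201/(-39) = 85*(-1/225) - 201*(-1/39) = -17/45 + 67/13 = 2794/585 ≈ 4.7761)
S = -12 (S = -4*(-5 + 8) = -4*3 = -12)
n - S = 2794/585 - 1*(-12) = 2794/585 + 12 = 9814/585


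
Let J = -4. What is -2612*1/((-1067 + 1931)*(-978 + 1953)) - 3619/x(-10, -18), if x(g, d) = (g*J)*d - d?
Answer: 1085047/210600 ≈ 5.1522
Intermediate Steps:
x(g, d) = -d - 4*d*g (x(g, d) = (g*(-4))*d - d = (-4*g)*d - d = -4*d*g - d = -d - 4*d*g)
-2612*1/((-1067 + 1931)*(-978 + 1953)) - 3619/x(-10, -18) = -2612*1/((-1067 + 1931)*(-978 + 1953)) - 3619*1/(18*(1 + 4*(-10))) = -2612/(975*864) - 3619*1/(18*(1 - 40)) = -2612/842400 - 3619/((-1*(-18)*(-39))) = -2612*1/842400 - 3619/(-702) = -653/210600 - 3619*(-1/702) = -653/210600 + 3619/702 = 1085047/210600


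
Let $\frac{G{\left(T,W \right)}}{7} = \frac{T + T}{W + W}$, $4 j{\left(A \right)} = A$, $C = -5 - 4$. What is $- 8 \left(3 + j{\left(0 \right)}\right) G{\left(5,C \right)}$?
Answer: $\frac{280}{3} \approx 93.333$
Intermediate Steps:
$C = -9$ ($C = -5 - 4 = -9$)
$j{\left(A \right)} = \frac{A}{4}$
$G{\left(T,W \right)} = \frac{7 T}{W}$ ($G{\left(T,W \right)} = 7 \frac{T + T}{W + W} = 7 \frac{2 T}{2 W} = 7 \cdot 2 T \frac{1}{2 W} = 7 \frac{T}{W} = \frac{7 T}{W}$)
$- 8 \left(3 + j{\left(0 \right)}\right) G{\left(5,C \right)} = - 8 \left(3 + \frac{1}{4} \cdot 0\right) 7 \cdot 5 \frac{1}{-9} = - 8 \left(3 + 0\right) 7 \cdot 5 \left(- \frac{1}{9}\right) = \left(-8\right) 3 \left(- \frac{35}{9}\right) = \left(-24\right) \left(- \frac{35}{9}\right) = \frac{280}{3}$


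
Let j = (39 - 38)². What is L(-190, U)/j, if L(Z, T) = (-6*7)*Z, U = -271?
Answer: 7980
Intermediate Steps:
L(Z, T) = -42*Z
j = 1 (j = 1² = 1)
L(-190, U)/j = -42*(-190)/1 = 7980*1 = 7980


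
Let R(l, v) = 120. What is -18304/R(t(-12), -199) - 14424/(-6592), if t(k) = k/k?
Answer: -1858267/12360 ≈ -150.35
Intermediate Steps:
t(k) = 1
-18304/R(t(-12), -199) - 14424/(-6592) = -18304/120 - 14424/(-6592) = -18304*1/120 - 14424*(-1/6592) = -2288/15 + 1803/824 = -1858267/12360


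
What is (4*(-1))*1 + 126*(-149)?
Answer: -18778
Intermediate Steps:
(4*(-1))*1 + 126*(-149) = -4*1 - 18774 = -4 - 18774 = -18778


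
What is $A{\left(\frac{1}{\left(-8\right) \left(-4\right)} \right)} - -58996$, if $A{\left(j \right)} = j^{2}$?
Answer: $\frac{60411905}{1024} \approx 58996.0$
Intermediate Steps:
$A{\left(\frac{1}{\left(-8\right) \left(-4\right)} \right)} - -58996 = \left(\frac{1}{\left(-8\right) \left(-4\right)}\right)^{2} - -58996 = \left(\frac{1}{32}\right)^{2} + 58996 = \frac{1}{1024} + 58996 = \frac{60411905}{1024}$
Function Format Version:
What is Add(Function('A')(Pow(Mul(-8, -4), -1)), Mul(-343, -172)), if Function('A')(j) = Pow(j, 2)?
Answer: Rational(60411905, 1024) ≈ 58996.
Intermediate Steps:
Add(Function('A')(Pow(Mul(-8, -4), -1)), Mul(-343, -172)) = Add(Pow(Pow(Mul(-8, -4), -1), 2), Mul(-343, -172)) = Add(Pow(Pow(32, -1), 2), 58996) = Add(Pow(Rational(1, 32), 2), 58996) = Add(Rational(1, 1024), 58996) = Rational(60411905, 1024)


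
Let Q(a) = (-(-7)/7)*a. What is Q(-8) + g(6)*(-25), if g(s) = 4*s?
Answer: -608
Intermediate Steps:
Q(a) = a (Q(a) = (-(-7)/7)*a = (-1*(-1))*a = 1*a = a)
Q(-8) + g(6)*(-25) = -8 + (4*6)*(-25) = -8 + 24*(-25) = -8 - 600 = -608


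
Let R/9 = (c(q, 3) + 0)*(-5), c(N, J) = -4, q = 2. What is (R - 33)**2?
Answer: 21609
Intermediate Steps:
R = 180 (R = 9*((-4 + 0)*(-5)) = 9*(-4*(-5)) = 9*20 = 180)
(R - 33)**2 = (180 - 33)**2 = 147**2 = 21609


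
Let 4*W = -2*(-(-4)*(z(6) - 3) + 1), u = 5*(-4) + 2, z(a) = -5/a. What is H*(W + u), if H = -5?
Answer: 325/6 ≈ 54.167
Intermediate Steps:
u = -18 (u = -20 + 2 = -18)
W = 43/6 (W = (-2*(-(-4)*(-5/6 - 3) + 1))/4 = (-2*(-(-4)*(-5*⅙ - 3) + 1))/4 = (-2*(-(-4)*(-⅚ - 3) + 1))/4 = (-2*(-(-4)*(-23)/6 + 1))/4 = (-2*(-1*46/3 + 1))/4 = (-2*(-46/3 + 1))/4 = (-2*(-43/3))/4 = (¼)*(86/3) = 43/6 ≈ 7.1667)
H*(W + u) = -5*(43/6 - 18) = -5*(-65/6) = 325/6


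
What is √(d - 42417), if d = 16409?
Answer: 2*I*√6502 ≈ 161.27*I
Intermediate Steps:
√(d - 42417) = √(16409 - 42417) = √(-26008) = 2*I*√6502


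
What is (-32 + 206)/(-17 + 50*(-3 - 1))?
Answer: -174/217 ≈ -0.80184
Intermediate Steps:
(-32 + 206)/(-17 + 50*(-3 - 1)) = 174/(-17 + 50*(-4)) = 174/(-17 - 200) = 174/(-217) = 174*(-1/217) = -174/217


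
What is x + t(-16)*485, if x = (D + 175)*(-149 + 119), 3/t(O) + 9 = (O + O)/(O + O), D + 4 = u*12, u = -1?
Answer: -39615/8 ≈ -4951.9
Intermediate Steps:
D = -16 (D = -4 - 1*12 = -4 - 12 = -16)
t(O) = -3/8 (t(O) = 3/(-9 + (O + O)/(O + O)) = 3/(-9 + (2*O)/((2*O))) = 3/(-9 + (2*O)*(1/(2*O))) = 3/(-9 + 1) = 3/(-8) = 3*(-⅛) = -3/8)
x = -4770 (x = (-16 + 175)*(-149 + 119) = 159*(-30) = -4770)
x + t(-16)*485 = -4770 - 3/8*485 = -4770 - 1455/8 = -39615/8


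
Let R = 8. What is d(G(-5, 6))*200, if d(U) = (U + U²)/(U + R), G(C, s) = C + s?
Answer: 400/9 ≈ 44.444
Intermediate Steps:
d(U) = (U + U²)/(8 + U) (d(U) = (U + U²)/(U + 8) = (U + U²)/(8 + U))
d(G(-5, 6))*200 = ((-5 + 6)*(1 + (-5 + 6))/(8 + (-5 + 6)))*200 = (1*(1 + 1)/(8 + 1))*200 = (1*2/9)*200 = (1*(⅑)*2)*200 = (2/9)*200 = 400/9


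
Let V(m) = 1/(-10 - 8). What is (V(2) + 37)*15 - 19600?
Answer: -114275/6 ≈ -19046.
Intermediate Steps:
V(m) = -1/18 (V(m) = 1/(-18) = -1/18)
(V(2) + 37)*15 - 19600 = (-1/18 + 37)*15 - 19600 = (665/18)*15 - 19600 = 3325/6 - 19600 = -114275/6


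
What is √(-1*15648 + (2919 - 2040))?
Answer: 3*I*√1641 ≈ 121.53*I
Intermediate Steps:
√(-1*15648 + (2919 - 2040)) = √(-15648 + 879) = √(-14769) = 3*I*√1641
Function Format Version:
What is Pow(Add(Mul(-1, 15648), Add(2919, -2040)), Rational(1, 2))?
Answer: Mul(3, I, Pow(1641, Rational(1, 2))) ≈ Mul(121.53, I)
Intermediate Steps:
Pow(Add(Mul(-1, 15648), Add(2919, -2040)), Rational(1, 2)) = Pow(Add(-15648, 879), Rational(1, 2)) = Pow(-14769, Rational(1, 2)) = Mul(3, I, Pow(1641, Rational(1, 2)))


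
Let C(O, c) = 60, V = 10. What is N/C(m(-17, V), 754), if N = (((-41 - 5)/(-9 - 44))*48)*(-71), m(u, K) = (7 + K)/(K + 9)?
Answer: -13064/265 ≈ -49.298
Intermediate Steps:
m(u, K) = (7 + K)/(9 + K)
N = -156768/53 (N = (-46/(-53)*48)*(-71) = (-46*(-1/53)*48)*(-71) = ((46/53)*48)*(-71) = (2208/53)*(-71) = -156768/53 ≈ -2957.9)
N/C(m(-17, V), 754) = -156768/53/60 = -156768/53*1/60 = -13064/265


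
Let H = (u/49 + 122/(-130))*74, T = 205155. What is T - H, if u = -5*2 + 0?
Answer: 653687961/3185 ≈ 2.0524e+5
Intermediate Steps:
u = -10 (u = -10 + 0 = -10)
H = -269286/3185 (H = (-10/49 + 122/(-130))*74 = (-10*1/49 + 122*(-1/130))*74 = (-10/49 - 61/65)*74 = -3639/3185*74 = -269286/3185 ≈ -84.548)
T - H = 205155 - 1*(-269286/3185) = 205155 + 269286/3185 = 653687961/3185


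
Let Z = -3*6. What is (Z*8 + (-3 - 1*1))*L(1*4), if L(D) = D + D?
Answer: -1184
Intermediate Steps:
Z = -18
L(D) = 2*D
(Z*8 + (-3 - 1*1))*L(1*4) = (-18*8 + (-3 - 1*1))*(2*(1*4)) = (-144 + (-3 - 1))*(2*4) = (-144 - 4)*8 = -148*8 = -1184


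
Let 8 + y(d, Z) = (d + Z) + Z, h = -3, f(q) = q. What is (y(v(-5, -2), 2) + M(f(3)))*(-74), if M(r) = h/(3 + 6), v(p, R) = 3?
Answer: 296/3 ≈ 98.667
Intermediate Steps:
M(r) = -1/3 (M(r) = -3/(3 + 6) = -3/9 = -3*1/9 = -1/3)
y(d, Z) = -8 + d + 2*Z (y(d, Z) = -8 + ((d + Z) + Z) = -8 + ((Z + d) + Z) = -8 + (d + 2*Z) = -8 + d + 2*Z)
(y(v(-5, -2), 2) + M(f(3)))*(-74) = ((-8 + 3 + 2*2) - 1/3)*(-74) = ((-8 + 3 + 4) - 1/3)*(-74) = (-1 - 1/3)*(-74) = -4/3*(-74) = 296/3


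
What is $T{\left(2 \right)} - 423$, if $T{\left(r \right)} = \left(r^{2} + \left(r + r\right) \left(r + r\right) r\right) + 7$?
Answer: $-380$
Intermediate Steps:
$T{\left(r \right)} = 7 + r^{2} + 4 r^{3}$ ($T{\left(r \right)} = \left(r^{2} + 2 r 2 r r\right) + 7 = \left(r^{2} + 4 r^{2} r\right) + 7 = \left(r^{2} + 4 r^{3}\right) + 7 = 7 + r^{2} + 4 r^{3}$)
$T{\left(2 \right)} - 423 = \left(7 + 2^{2} + 4 \cdot 2^{3}\right) - 423 = \left(7 + 4 + 4 \cdot 8\right) - 423 = \left(7 + 4 + 32\right) - 423 = 43 - 423 = -380$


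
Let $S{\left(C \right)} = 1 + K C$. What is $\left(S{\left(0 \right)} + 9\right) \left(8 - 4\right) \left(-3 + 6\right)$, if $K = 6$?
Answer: $120$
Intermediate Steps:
$S{\left(C \right)} = 1 + 6 C$
$\left(S{\left(0 \right)} + 9\right) \left(8 - 4\right) \left(-3 + 6\right) = \left(\left(1 + 6 \cdot 0\right) + 9\right) \left(8 - 4\right) \left(-3 + 6\right) = \left(\left(1 + 0\right) + 9\right) 4 \cdot 3 = \left(1 + 9\right) 12 = 10 \cdot 12 = 120$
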